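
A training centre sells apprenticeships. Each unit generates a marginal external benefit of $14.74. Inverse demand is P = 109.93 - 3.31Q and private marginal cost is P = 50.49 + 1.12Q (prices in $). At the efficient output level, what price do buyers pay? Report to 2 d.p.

Social marginal cost = private MC − MEB = 35.75 + 1.12Q.
Set SMC = demand: 35.75 + 1.12Q = 109.93 - 3.31Q → Q* = 16.7449.
Consumer price on the demand curve at Q*: 109.93 − 3.31×16.7449 = 54.5044.

P = $54.50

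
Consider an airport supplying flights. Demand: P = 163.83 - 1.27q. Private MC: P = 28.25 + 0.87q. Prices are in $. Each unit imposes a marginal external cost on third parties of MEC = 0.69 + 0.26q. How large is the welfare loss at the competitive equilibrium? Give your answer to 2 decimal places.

Market equilibrium (private): 28.25 + 0.87q = 163.83 - 1.27q → q_m = 63.3551.
Social marginal cost = private MC + MEC = 28.94 + 1.13q.
Set SMC = demand: 28.94 + 1.13q = 163.83 - 1.27q → q* = 56.2042.
Between q* and q_m the wedge SMC − demand runs linearly from 0 to MEC(q_m), so the loss is a triangle.
DWL = ½ × 7.1509 × 17.1623 = 61.3629.

DWL = $61.36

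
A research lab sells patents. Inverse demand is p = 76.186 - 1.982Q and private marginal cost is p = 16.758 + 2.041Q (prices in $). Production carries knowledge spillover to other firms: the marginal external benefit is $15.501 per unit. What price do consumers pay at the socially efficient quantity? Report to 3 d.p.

P = $39.271

Social marginal cost = private MC − MEB = 1.257 + 2.041Q.
Set SMC = demand: 1.257 + 2.041Q = 76.186 - 1.982Q → Q* = 18.6252.
Consumer price on the demand curve at Q*: 76.186 − 1.982×18.6252 = 39.2709.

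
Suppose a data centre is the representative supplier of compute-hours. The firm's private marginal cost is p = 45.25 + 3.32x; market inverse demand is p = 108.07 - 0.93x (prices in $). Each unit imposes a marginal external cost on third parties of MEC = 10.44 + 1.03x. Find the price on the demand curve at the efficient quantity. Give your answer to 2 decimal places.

P = $98.84

Social marginal cost = private MC + MEC = 55.69 + 4.35x.
Set SMC = demand: 55.69 + 4.35x = 108.07 - 0.93x → x* = 9.9205.
Consumer price on the demand curve at x*: 108.07 − 0.93×9.9205 = 98.8439.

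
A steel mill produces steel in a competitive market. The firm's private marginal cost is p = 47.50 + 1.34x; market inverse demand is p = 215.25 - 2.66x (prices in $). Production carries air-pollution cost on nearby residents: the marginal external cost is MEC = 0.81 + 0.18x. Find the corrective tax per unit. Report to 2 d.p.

tax = $8.00 per unit

Social marginal cost = private MC + MEC = 48.31 + 1.52x.
Set SMC = demand: 48.31 + 1.52x = 215.25 - 2.66x → x* = 39.9378.
The Pigouvian tax equals MEC at x*: 0.81 + 0.18×39.9378 = 7.9988.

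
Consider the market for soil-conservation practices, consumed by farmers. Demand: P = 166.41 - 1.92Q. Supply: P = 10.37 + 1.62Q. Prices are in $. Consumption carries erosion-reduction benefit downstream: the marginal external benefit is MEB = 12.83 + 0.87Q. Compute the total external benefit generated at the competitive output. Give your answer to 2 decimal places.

Market equilibrium (private): 10.37 + 1.62Q = 166.41 - 1.92Q → Q_m = 44.0791.
Total external benefit = ∫₀^{Q_m} (12.83 + 0.87Q) dQ = 12.83×44.0791 + ½×0.87×44.0791² = 1410.7255.

$1410.73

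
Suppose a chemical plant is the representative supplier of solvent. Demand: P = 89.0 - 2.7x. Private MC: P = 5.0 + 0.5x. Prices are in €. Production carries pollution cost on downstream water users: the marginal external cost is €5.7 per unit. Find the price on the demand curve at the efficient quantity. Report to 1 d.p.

P = €22.9

Social marginal cost = private MC + MEC = 10.7 + 0.5x.
Set SMC = demand: 10.7 + 0.5x = 89.0 - 2.7x → x* = 24.4688.
Consumer price on the demand curve at x*: 89.0 − 2.7×24.4688 = 22.9342.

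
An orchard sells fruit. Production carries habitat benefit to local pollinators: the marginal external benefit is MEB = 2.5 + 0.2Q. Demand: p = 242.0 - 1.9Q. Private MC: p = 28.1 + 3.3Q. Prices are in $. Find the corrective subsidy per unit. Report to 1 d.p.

Social marginal cost = private MC − MEB = 25.6 + 3.1Q.
Set SMC = demand: 25.6 + 3.1Q = 242.0 - 1.9Q → Q* = 43.2800.
The Pigouvian subsidy equals MEB at Q*: 2.5 + 0.2×43.2800 = 11.1560.

subsidy = $11.2 per unit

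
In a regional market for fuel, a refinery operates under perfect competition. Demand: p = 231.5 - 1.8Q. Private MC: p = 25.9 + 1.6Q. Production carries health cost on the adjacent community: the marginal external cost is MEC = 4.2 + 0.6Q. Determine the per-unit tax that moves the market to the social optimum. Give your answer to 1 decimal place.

Social marginal cost = private MC + MEC = 30.1 + 2.2Q.
Set SMC = demand: 30.1 + 2.2Q = 231.5 - 1.8Q → Q* = 50.3500.
The Pigouvian tax equals MEC at Q*: 4.2 + 0.6×50.3500 = 34.4100.

tax = 34.4 per unit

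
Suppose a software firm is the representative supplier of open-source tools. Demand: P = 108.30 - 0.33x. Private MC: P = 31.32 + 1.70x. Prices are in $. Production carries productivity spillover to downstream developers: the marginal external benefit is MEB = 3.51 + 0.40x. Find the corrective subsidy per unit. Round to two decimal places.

Social marginal cost = private MC − MEB = 27.81 + 1.30x.
Set SMC = demand: 27.81 + 1.30x = 108.30 - 0.33x → x* = 49.3804.
The Pigouvian subsidy equals MEB at x*: 3.51 + 0.40×49.3804 = 23.2622.

subsidy = $23.26 per unit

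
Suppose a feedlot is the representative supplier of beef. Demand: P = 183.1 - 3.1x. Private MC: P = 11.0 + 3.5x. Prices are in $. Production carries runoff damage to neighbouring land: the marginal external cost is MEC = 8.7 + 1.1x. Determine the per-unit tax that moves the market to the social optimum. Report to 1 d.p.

tax = $32.0 per unit

Social marginal cost = private MC + MEC = 19.7 + 4.6x.
Set SMC = demand: 19.7 + 4.6x = 183.1 - 3.1x → x* = 21.2208.
The Pigouvian tax equals MEC at x*: 8.7 + 1.1×21.2208 = 32.0429.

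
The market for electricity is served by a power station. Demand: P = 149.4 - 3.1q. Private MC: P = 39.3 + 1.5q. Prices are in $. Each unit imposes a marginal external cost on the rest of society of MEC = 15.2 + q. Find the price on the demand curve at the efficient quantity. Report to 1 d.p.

P = $96.9

Social marginal cost = private MC + MEC = 54.5 + 2.5q.
Set SMC = demand: 54.5 + 2.5q = 149.4 - 3.1q → q* = 16.9464.
Consumer price on the demand curve at q*: 149.4 − 3.1×16.9464 = 96.8662.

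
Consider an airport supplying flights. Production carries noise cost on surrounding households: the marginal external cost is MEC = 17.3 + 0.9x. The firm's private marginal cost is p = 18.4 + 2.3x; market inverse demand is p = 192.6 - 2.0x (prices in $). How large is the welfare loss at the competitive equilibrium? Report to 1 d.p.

DWL = $277.9

Market equilibrium (private): 18.4 + 2.3x = 192.6 - 2.0x → x_m = 40.5116.
Social marginal cost = private MC + MEC = 35.7 + 3.2x.
Set SMC = demand: 35.7 + 3.2x = 192.6 - 2.0x → x* = 30.1731.
Between x* and x_m the wedge SMC − demand runs linearly from 0 to MEC(x_m), so the loss is a triangle.
DWL = ½ × 10.3385 × 53.7605 = 277.9015.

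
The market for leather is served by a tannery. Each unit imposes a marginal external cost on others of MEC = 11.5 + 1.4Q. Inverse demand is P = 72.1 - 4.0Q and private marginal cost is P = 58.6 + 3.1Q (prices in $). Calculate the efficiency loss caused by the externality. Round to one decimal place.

Market equilibrium (private): 58.6 + 3.1Q = 72.1 - 4.0Q → Q_m = 1.9014.
Social marginal cost = private MC + MEC = 70.1 + 4.5Q.
Set SMC = demand: 70.1 + 4.5Q = 72.1 - 4.0Q → Q* = 0.2353.
Between Q* and Q_m the wedge SMC − demand runs linearly from 0 to MEC(Q_m), so the loss is a triangle.
DWL = ½ × 1.6661 × 14.1620 = 11.7977.

DWL = $11.8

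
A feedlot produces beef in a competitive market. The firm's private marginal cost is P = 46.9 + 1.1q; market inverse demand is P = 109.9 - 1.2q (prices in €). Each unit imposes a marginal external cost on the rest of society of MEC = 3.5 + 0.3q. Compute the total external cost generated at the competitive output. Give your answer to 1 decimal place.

€208.4

Market equilibrium (private): 46.9 + 1.1q = 109.9 - 1.2q → q_m = 27.3913.
Total external cost = ∫₀^{q_m} (3.5 + 0.3q) dq = 3.5×27.3913 + ½×0.3×27.3913² = 208.4120.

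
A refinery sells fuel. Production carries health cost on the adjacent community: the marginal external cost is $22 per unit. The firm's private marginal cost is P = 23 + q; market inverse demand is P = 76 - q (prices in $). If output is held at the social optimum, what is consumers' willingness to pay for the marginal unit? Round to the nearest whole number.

P = $61

Social marginal cost = private MC + MEC = 45 + q.
Set SMC = demand: 45 + q = 76 - q → q* = 15.5000.
Consumer price on the demand curve at q*: 76 − 1×15.5000 = 60.5000.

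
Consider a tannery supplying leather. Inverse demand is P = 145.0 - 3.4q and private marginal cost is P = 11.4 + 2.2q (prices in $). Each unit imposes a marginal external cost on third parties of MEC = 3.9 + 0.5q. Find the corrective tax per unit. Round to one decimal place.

Social marginal cost = private MC + MEC = 15.3 + 2.7q.
Set SMC = demand: 15.3 + 2.7q = 145.0 - 3.4q → q* = 21.2623.
The Pigouvian tax equals MEC at q*: 3.9 + 0.5×21.2623 = 14.5312.

tax = $14.5 per unit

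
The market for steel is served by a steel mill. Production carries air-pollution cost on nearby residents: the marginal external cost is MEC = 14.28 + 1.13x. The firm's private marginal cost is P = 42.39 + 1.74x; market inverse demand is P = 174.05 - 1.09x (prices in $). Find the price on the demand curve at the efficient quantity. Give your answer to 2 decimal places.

Social marginal cost = private MC + MEC = 56.67 + 2.87x.
Set SMC = demand: 56.67 + 2.87x = 174.05 - 1.09x → x* = 29.6414.
Consumer price on the demand curve at x*: 174.05 − 1.09×29.6414 = 141.7409.

P = $141.74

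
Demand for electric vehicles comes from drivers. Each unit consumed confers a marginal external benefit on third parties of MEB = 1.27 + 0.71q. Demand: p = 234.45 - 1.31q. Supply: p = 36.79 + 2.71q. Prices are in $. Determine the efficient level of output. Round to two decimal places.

Social marginal benefit = demand + MEB = 235.72 - 0.60q.
Set SMB = MC: 235.72 - 0.60q = 36.79 + 2.71q → q* = 60.0997.

q* = 60.10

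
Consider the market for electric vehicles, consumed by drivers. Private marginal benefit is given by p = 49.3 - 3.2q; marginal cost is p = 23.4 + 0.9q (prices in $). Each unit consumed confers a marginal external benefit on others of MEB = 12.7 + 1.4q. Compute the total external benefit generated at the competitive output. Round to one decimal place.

$108.2

Market equilibrium (private): 23.4 + 0.9q = 49.3 - 3.2q → q_m = 6.3171.
Total external benefit = ∫₀^{q_m} (12.7 + 1.4q) dq = 12.7×6.3171 + ½×1.4×6.3171² = 108.1612.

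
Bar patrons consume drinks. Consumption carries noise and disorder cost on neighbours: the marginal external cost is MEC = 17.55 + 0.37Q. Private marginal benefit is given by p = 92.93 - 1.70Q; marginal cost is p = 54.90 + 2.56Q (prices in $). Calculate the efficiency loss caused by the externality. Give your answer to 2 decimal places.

DWL = $46.96

Market equilibrium (private): 54.90 + 2.56Q = 92.93 - 1.70Q → Q_m = 8.9272.
Social marginal benefit = demand − MEC = 75.38 - 2.07Q.
Set SMB = MC: 75.38 - 2.07Q = 54.90 + 2.56Q → Q* = 4.4233.
The welfare-loss triangle has base |Q_m − Q*| and height MEC(Q_m) (the vertical gap between SMB and MC is zero at Q* and MEC at Q_m).
DWL = ½ × 4.5039 × 20.8531 = 46.9601.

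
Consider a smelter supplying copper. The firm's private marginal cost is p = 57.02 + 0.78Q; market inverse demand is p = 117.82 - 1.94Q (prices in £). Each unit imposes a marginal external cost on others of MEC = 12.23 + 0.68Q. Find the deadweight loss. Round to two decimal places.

DWL = £110.65

Market equilibrium (private): 57.02 + 0.78Q = 117.82 - 1.94Q → Q_m = 22.3529.
Social marginal cost = private MC + MEC = 69.25 + 1.46Q.
Set SMC = demand: 69.25 + 1.46Q = 117.82 - 1.94Q → Q* = 14.2853.
Height of the DWL triangle at Q_m is SMC(Q_m) − demand(Q_m) = MEC(Q_m) = 27.4300.
DWL = ½ × 8.0676 × 27.4300 = 110.6471.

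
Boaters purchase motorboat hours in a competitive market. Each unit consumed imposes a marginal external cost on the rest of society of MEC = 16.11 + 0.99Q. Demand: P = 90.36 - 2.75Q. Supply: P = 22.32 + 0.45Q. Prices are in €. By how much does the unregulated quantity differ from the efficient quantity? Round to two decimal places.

8.87 units

Market equilibrium (private): 22.32 + 0.45Q = 90.36 - 2.75Q → Q_m = 21.2625.
Social marginal benefit = demand − MEC = 74.25 - 3.74Q.
Set SMB = MC: 74.25 - 3.74Q = 22.32 + 0.45Q → Q* = 12.3938.
Gap = |21.2625 − 12.3938| = 8.8687.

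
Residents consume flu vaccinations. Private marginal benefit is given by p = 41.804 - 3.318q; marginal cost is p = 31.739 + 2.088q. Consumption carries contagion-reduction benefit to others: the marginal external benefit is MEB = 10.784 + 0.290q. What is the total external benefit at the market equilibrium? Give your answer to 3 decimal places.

20.580

Market equilibrium (private): 31.739 + 2.088q = 41.804 - 3.318q → q_m = 1.8618.
Total external benefit = ∫₀^{q_m} (10.784 + 0.290q) dq = 10.784×1.8618 + ½×0.290×1.8618² = 20.5803.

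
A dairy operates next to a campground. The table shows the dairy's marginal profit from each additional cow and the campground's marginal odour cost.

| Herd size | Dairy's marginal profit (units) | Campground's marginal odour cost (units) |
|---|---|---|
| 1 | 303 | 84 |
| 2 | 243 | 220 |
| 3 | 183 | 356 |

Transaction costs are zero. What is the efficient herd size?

Bargaining reaches the level where marginal profit last exceeds marginal odour cost.
That holds through level 2 (243 ≥ 220) but not at 3 (183 < 356).

2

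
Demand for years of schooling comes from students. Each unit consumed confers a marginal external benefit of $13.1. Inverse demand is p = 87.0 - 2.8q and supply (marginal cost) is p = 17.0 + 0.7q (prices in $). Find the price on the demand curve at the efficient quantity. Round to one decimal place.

Social marginal benefit = demand + MEB = 100.1 - 2.8q.
Set SMB = MC: 100.1 - 2.8q = 17.0 + 0.7q → q* = 23.7429.
Consumer price on the demand curve at q*: 87.0 − 2.8×23.7429 = 20.5199.

P = $20.5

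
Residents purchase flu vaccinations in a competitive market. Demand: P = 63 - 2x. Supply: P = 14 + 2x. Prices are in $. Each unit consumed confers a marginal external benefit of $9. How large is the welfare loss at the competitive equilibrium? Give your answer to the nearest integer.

DWL = $10

Market equilibrium (private): 14 + 2x = 63 - 2x → x_m = 12.2500.
Social marginal benefit = demand + MEB = 72 - 2x.
Set SMB = MC: 72 - 2x = 14 + 2x → x* = 14.5000.
Between x* and x_m the wedge SMB − MC runs linearly from 0 to MEB(x_m), so the loss is a triangle.
DWL = ½ × 2.2500 × 9.0000 = 10.1250.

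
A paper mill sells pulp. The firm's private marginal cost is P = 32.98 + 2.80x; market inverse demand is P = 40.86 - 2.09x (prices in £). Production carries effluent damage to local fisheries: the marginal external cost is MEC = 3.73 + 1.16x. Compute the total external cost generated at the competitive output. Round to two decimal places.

£7.52

Market equilibrium (private): 32.98 + 2.80x = 40.86 - 2.09x → x_m = 1.6115.
Total external cost = ∫₀^{x_m} (3.73 + 1.16x) dx = 3.73×1.6115 + ½×1.16×1.6115² = 7.5171.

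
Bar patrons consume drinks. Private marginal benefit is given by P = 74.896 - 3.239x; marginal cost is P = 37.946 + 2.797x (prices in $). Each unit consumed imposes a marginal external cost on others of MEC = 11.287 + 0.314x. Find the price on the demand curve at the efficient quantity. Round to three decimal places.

Social marginal benefit = demand − MEC = 63.609 - 3.553x.
Set SMB = MC: 63.609 - 3.553x = 37.946 + 2.797x → x* = 4.0414.
Consumer price on the demand curve at x*: 74.896 − 3.239×4.0414 = 61.8059.

P = $61.806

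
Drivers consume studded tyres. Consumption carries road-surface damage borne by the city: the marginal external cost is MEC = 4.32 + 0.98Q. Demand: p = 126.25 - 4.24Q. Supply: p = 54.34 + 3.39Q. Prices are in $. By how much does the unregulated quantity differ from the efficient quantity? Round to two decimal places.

1.57 units

Market equilibrium (private): 54.34 + 3.39Q = 126.25 - 4.24Q → Q_m = 9.4246.
Social marginal benefit = demand − MEC = 121.93 - 5.22Q.
Set SMB = MC: 121.93 - 5.22Q = 54.34 + 3.39Q → Q* = 7.8502.
Gap = |9.4246 − 7.8502| = 1.5744.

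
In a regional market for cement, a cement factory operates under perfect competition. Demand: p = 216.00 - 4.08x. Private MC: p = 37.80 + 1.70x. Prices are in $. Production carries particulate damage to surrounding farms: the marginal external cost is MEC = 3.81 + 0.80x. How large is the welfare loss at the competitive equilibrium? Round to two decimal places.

Market equilibrium (private): 37.80 + 1.70x = 216.00 - 4.08x → x_m = 30.8304.
Social marginal cost = private MC + MEC = 41.61 + 2.50x.
Set SMC = demand: 41.61 + 2.50x = 216.00 - 4.08x → x* = 26.5030.
The welfare-loss triangle has base |x_m − x*| and height MEC(x_m) (the vertical gap between SMC and demand is zero at x* and MEC at x_m).
DWL = ½ × 4.3274 × 28.4744 = 61.6101.

DWL = $61.61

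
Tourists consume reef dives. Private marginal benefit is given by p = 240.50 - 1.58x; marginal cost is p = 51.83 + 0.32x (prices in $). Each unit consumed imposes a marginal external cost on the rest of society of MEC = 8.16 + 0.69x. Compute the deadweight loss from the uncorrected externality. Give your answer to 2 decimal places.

DWL = $1135.01

Market equilibrium (private): 51.83 + 0.32x = 240.50 - 1.58x → x_m = 99.3000.
Social marginal benefit = demand − MEC = 232.34 - 2.27x.
Set SMB = MC: 232.34 - 2.27x = 51.83 + 0.32x → x* = 69.6950.
Height of the DWL triangle at x_m is MC(x_m) − SMB(x_m) = MEC(x_m) = 76.6770.
DWL = ½ × 29.6050 × 76.6770 = 1135.0113.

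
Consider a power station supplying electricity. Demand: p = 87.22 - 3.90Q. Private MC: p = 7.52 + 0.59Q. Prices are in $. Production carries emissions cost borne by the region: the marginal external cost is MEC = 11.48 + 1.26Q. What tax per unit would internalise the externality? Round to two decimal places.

Social marginal cost = private MC + MEC = 19.00 + 1.85Q.
Set SMC = demand: 19.00 + 1.85Q = 87.22 - 3.90Q → Q* = 11.8643.
The Pigouvian tax equals MEC at Q*: 11.48 + 1.26×11.8643 = 26.4290.

tax = $26.43 per unit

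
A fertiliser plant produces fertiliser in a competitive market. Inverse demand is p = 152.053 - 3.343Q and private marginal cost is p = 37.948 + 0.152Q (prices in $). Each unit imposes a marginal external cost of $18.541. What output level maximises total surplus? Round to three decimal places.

Social marginal cost = private MC + MEC = 56.489 + 0.152Q.
Set SMC = demand: 56.489 + 0.152Q = 152.053 - 3.343Q → Q* = 27.3431.

Q* = 27.343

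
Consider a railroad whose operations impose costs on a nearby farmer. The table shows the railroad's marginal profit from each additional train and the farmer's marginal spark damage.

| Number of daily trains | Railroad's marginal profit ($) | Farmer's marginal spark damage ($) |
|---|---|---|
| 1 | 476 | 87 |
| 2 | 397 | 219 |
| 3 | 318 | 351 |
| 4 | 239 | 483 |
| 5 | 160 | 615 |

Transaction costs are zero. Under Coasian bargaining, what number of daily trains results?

Bargaining reaches the level where marginal profit last exceeds marginal spark damage.
That holds through level 2 (397 ≥ 219) but not at 3 (318 < 351).

2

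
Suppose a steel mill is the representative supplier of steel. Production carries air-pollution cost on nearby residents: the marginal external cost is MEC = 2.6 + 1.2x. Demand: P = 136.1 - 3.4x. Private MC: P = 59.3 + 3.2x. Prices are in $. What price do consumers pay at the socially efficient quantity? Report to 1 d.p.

P = $103.8

Social marginal cost = private MC + MEC = 61.9 + 4.4x.
Set SMC = demand: 61.9 + 4.4x = 136.1 - 3.4x → x* = 9.5128.
Consumer price on the demand curve at x*: 136.1 − 3.4×9.5128 = 103.7565.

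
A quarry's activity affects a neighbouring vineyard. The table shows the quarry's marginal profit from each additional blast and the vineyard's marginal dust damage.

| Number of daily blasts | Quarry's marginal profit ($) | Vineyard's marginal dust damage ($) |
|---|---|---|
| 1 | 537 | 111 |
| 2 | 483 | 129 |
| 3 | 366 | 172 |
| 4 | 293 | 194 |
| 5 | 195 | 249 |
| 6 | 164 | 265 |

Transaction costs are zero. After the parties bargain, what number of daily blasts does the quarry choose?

Bargaining reaches the level where marginal profit last exceeds marginal dust damage.
That holds through level 4 (293 ≥ 194) but not at 5 (195 < 249).

4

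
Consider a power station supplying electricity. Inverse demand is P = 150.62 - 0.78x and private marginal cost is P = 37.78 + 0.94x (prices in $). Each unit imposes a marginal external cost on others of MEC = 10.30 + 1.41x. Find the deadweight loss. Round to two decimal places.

DWL = $1688.24

Market equilibrium (private): 37.78 + 0.94x = 150.62 - 0.78x → x_m = 65.6047.
Social marginal cost = private MC + MEC = 48.08 + 2.35x.
Set SMC = demand: 48.08 + 2.35x = 150.62 - 0.78x → x* = 32.7604.
Height of the DWL triangle at x_m is SMC(x_m) − demand(x_m) = MEC(x_m) = 102.8026.
DWL = ½ × 32.8443 × 102.8026 = 1688.2397.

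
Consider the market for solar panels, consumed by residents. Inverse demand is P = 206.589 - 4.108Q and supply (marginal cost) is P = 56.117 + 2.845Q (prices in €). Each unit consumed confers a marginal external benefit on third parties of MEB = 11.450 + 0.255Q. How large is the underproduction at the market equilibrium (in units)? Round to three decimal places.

Market equilibrium (private): 56.117 + 2.845Q = 206.589 - 4.108Q → Q_m = 21.6413.
Social marginal benefit = demand + MEB = 218.039 - 3.853Q.
Set SMB = MC: 218.039 - 3.853Q = 56.117 + 2.845Q → Q* = 24.1747.
Gap = |21.6413 − 24.1747| = 2.5334.

2.533 units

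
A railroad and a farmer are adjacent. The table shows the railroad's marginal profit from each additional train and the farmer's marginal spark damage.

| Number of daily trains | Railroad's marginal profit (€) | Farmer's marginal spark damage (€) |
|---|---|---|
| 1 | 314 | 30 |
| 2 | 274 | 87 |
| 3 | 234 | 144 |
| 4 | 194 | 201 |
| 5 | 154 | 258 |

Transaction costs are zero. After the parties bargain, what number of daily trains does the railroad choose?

3

Bargaining reaches the level where marginal profit last exceeds marginal spark damage.
That holds through level 3 (234 ≥ 144) but not at 4 (194 < 201).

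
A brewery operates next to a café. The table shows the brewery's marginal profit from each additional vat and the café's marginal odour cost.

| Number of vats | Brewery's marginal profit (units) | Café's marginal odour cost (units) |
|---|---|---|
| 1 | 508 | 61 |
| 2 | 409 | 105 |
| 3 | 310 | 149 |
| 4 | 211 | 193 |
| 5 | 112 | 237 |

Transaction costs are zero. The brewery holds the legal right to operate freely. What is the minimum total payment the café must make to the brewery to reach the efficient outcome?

112

Left alone the brewery would choose level 5 (marginal profit stays positive).
Efficient level: k* = 4 (marginal profit ≥ marginal odour cost through 4).
The café must at least cover the brewery's forgone profit from cutting 5→4: 112 = 112.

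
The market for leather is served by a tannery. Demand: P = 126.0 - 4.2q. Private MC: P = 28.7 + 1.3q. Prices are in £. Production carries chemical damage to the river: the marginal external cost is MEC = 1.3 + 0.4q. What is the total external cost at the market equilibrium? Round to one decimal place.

Market equilibrium (private): 28.7 + 1.3q = 126.0 - 4.2q → q_m = 17.6909.
Total external cost = ∫₀^{q_m} (1.3 + 0.4q) dq = 1.3×17.6909 + ½×0.4×17.6909² = 85.5918.

£85.6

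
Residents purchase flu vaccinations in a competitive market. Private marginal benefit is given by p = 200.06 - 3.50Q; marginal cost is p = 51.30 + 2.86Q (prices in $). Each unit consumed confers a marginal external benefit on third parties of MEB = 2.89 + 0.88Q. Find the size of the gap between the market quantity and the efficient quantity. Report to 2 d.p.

Market equilibrium (private): 51.30 + 2.86Q = 200.06 - 3.50Q → Q_m = 23.3899.
Social marginal benefit = demand + MEB = 202.95 - 2.62Q.
Set SMB = MC: 202.95 - 2.62Q = 51.30 + 2.86Q → Q* = 27.6734.
Gap = |23.3899 − 27.6734| = 4.2835.

4.28 units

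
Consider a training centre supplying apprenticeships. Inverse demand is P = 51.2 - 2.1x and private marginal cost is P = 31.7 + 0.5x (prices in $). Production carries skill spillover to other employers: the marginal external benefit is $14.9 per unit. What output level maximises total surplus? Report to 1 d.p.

x* = 13.2

Social marginal cost = private MC − MEB = 16.8 + 0.5x.
Set SMC = demand: 16.8 + 0.5x = 51.2 - 2.1x → x* = 13.2308.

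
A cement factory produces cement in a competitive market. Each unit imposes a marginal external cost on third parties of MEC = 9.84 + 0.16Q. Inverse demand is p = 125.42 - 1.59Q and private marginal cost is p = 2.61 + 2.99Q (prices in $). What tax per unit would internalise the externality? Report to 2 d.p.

Social marginal cost = private MC + MEC = 12.45 + 3.15Q.
Set SMC = demand: 12.45 + 3.15Q = 125.42 - 1.59Q → Q* = 23.8333.
The Pigouvian tax equals MEC at Q*: 9.84 + 0.16×23.8333 = 13.6533.

tax = $13.65 per unit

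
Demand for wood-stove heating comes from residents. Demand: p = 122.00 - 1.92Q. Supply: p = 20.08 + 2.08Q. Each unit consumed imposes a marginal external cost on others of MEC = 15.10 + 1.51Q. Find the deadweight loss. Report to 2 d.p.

DWL = 260.46

Market equilibrium (private): 20.08 + 2.08Q = 122.00 - 1.92Q → Q_m = 25.4800.
Social marginal benefit = demand − MEC = 106.90 - 3.43Q.
Set SMB = MC: 106.90 - 3.43Q = 20.08 + 2.08Q → Q* = 15.7568.
The welfare-loss triangle has base |Q_m − Q*| and height MEC(Q_m) (the vertical gap between SMB and MC is zero at Q* and MEC at Q_m).
DWL = ½ × 9.7232 × 53.5748 = 260.4592.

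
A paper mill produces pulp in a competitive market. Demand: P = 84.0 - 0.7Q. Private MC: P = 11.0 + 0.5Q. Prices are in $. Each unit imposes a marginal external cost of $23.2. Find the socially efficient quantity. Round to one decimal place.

Social marginal cost = private MC + MEC = 34.2 + 0.5Q.
Set SMC = demand: 34.2 + 0.5Q = 84.0 - 0.7Q → Q* = 41.5000.

Q* = 41.5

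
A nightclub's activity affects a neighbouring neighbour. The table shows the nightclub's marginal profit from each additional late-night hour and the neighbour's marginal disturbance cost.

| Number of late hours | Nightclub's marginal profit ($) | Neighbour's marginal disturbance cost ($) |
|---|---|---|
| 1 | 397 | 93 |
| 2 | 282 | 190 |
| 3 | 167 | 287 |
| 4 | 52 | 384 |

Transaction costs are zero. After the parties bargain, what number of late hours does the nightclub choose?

Bargaining reaches the level where marginal profit last exceeds marginal disturbance cost.
That holds through level 2 (282 ≥ 190) but not at 3 (167 < 287).

2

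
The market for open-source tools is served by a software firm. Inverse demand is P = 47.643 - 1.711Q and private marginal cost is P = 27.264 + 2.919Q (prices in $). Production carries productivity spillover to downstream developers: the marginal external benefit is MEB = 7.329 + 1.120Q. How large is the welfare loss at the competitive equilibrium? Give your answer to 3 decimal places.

DWL = $21.407

Market equilibrium (private): 27.264 + 2.919Q = 47.643 - 1.711Q → Q_m = 4.4015.
Social marginal cost = private MC − MEB = 19.935 + 1.799Q.
Set SMC = demand: 19.935 + 1.799Q = 47.643 - 1.711Q → Q* = 7.8940.
The welfare-loss triangle has base |Q_m − Q*| and height MEB(Q_m) (the vertical gap between SMC and demand is zero at Q* and MEB at Q_m).
DWL = ½ × 3.4925 × 12.2587 = 21.4068.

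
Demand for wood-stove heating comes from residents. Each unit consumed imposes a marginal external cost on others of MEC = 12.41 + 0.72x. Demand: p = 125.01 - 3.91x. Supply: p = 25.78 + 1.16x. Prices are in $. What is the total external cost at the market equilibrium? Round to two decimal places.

$380.79

Market equilibrium (private): 25.78 + 1.16x = 125.01 - 3.91x → x_m = 19.5720.
Total external cost = ∫₀^{x_m} (12.41 + 0.72x) dx = 12.41×19.5720 + ½×0.72×19.5720² = 380.7913.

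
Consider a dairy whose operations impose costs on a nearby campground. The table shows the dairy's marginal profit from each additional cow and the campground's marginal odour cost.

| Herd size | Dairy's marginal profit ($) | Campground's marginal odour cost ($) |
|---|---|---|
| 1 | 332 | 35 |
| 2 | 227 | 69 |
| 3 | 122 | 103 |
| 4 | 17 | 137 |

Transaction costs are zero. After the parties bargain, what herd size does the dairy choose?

Bargaining reaches the level where marginal profit last exceeds marginal odour cost.
That holds through level 3 (122 ≥ 103) but not at 4 (17 < 137).

3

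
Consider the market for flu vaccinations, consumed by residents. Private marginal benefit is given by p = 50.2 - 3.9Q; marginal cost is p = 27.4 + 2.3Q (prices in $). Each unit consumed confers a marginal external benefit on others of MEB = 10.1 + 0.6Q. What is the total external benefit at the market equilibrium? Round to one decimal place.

Market equilibrium (private): 27.4 + 2.3Q = 50.2 - 3.9Q → Q_m = 3.6774.
Total external benefit = ∫₀^{Q_m} (10.1 + 0.6Q) dQ = 10.1×3.6774 + ½×0.6×3.6774² = 41.1987.

$41.2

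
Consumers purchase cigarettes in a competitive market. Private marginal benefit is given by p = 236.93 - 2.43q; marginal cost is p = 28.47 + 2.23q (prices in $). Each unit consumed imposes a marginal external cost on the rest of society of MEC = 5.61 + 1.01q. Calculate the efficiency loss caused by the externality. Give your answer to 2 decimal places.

DWL = $227.49

Market equilibrium (private): 28.47 + 2.23q = 236.93 - 2.43q → q_m = 44.7339.
Social marginal benefit = demand − MEC = 231.32 - 3.44q.
Set SMB = MC: 231.32 - 3.44q = 28.47 + 2.23q → q* = 35.7760.
Between q* and q_m the wedge MC − SMB runs linearly from 0 to MEC(q_m), so the loss is a triangle.
DWL = ½ × 8.9579 × 50.7912 = 227.4912.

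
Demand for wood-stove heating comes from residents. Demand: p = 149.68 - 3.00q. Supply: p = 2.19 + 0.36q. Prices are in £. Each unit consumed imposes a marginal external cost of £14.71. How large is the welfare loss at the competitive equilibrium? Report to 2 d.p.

Market equilibrium (private): 2.19 + 0.36q = 149.68 - 3.00q → q_m = 43.8958.
Social marginal benefit = demand − MEC = 134.97 - 3.00q.
Set SMB = MC: 134.97 - 3.00q = 2.19 + 0.36q → q* = 39.5179.
Between q* and q_m the wedge MC − SMB runs linearly from 0 to MEC(q_m), so the loss is a triangle.
DWL = ½ × 4.3779 × 14.7100 = 32.1995.

DWL = £32.20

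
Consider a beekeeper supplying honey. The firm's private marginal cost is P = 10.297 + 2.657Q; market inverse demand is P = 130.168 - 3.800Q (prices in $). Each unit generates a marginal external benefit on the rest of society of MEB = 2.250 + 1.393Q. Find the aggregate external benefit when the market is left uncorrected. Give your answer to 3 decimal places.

$281.812

Market equilibrium (private): 10.297 + 2.657Q = 130.168 - 3.800Q → Q_m = 18.5645.
Total external benefit = ∫₀^{Q_m} (2.250 + 1.393Q) dQ = 2.250×18.5645 + ½×1.393×18.5645² = 281.8123.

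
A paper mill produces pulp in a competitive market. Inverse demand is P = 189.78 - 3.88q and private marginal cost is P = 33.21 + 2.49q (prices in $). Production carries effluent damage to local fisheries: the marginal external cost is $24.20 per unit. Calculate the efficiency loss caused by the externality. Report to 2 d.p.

Market equilibrium (private): 33.21 + 2.49q = 189.78 - 3.88q → q_m = 24.5793.
Social marginal cost = private MC + MEC = 57.41 + 2.49q.
Set SMC = demand: 57.41 + 2.49q = 189.78 - 3.88q → q* = 20.7802.
The loss is the area between SMC and demand from q* to q_m; with linear curves that's a triangle of height MEC(q_m).
DWL = ½ × 3.7991 × 24.2000 = 45.9691.

DWL = $45.97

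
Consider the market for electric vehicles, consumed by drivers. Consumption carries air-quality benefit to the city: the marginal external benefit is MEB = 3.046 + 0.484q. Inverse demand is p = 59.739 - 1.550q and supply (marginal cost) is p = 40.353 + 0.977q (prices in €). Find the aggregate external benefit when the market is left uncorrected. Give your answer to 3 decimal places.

€37.610

Market equilibrium (private): 40.353 + 0.977q = 59.739 - 1.550q → q_m = 7.6715.
Total external benefit = ∫₀^{q_m} (3.046 + 0.484q) dq = 3.046×7.6715 + ½×0.484×7.6715² = 37.6096.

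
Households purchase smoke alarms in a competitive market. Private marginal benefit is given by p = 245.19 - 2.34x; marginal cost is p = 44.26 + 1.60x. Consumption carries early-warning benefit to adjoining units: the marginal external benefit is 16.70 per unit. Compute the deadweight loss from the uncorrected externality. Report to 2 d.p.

Market equilibrium (private): 44.26 + 1.60x = 245.19 - 2.34x → x_m = 50.9975.
Social marginal benefit = demand + MEB = 261.89 - 2.34x.
Set SMB = MC: 261.89 - 2.34x = 44.26 + 1.60x → x* = 55.2360.
The loss is the area between SMB and MC from x* to x_m; with linear curves that's a triangle of height MEB(x_m).
DWL = ½ × 4.2385 × 16.7000 = 35.3915.

DWL = 35.39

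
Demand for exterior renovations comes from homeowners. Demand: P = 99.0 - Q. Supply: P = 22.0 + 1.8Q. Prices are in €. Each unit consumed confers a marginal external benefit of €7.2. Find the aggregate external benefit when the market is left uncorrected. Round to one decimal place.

Market equilibrium (private): 22.0 + 1.8Q = 99.0 - Q → Q_m = 27.5000.
Total external benefit = MEB × Q_m = 7.2 × 27.5000 = 198.0000.

€198.0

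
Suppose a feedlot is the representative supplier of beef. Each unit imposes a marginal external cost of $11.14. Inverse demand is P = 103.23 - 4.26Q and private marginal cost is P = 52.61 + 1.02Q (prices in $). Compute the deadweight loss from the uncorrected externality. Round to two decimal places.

Market equilibrium (private): 52.61 + 1.02Q = 103.23 - 4.26Q → Q_m = 9.5871.
Social marginal cost = private MC + MEC = 63.75 + 1.02Q.
Set SMC = demand: 63.75 + 1.02Q = 103.23 - 4.26Q → Q* = 7.4773.
Between Q* and Q_m the wedge SMC − demand runs linearly from 0 to MEC(Q_m), so the loss is a triangle.
DWL = ½ × 2.1098 × 11.1400 = 11.7516.

DWL = $11.75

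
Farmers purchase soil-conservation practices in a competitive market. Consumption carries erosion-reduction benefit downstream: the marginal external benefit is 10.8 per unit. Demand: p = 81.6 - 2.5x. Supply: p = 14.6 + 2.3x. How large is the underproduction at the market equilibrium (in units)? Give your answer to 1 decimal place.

2.3 units

Market equilibrium (private): 14.6 + 2.3x = 81.6 - 2.5x → x_m = 13.9583.
Social marginal benefit = demand + MEB = 92.4 - 2.5x.
Set SMB = MC: 92.4 - 2.5x = 14.6 + 2.3x → x* = 16.2083.
Gap = |13.9583 − 16.2083| = 2.2500.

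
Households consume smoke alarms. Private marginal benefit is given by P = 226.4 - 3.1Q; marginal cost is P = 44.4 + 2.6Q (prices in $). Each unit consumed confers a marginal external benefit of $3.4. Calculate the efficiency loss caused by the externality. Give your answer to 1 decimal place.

Market equilibrium (private): 44.4 + 2.6Q = 226.4 - 3.1Q → Q_m = 31.9298.
Social marginal benefit = demand + MEB = 229.8 - 3.1Q.
Set SMB = MC: 229.8 - 3.1Q = 44.4 + 2.6Q → Q* = 32.5263.
The loss is the area between SMB and MC from Q* to Q_m; with linear curves that's a triangle of height MEB(Q_m).
DWL = ½ × 0.5965 × 3.4000 = 1.0141.

DWL = $1.0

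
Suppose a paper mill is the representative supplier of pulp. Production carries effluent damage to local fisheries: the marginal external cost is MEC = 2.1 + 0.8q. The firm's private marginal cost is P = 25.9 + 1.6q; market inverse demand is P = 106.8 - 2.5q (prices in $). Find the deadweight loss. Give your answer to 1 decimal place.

DWL = $32.6

Market equilibrium (private): 25.9 + 1.6q = 106.8 - 2.5q → q_m = 19.7317.
Social marginal cost = private MC + MEC = 28.0 + 2.4q.
Set SMC = demand: 28.0 + 2.4q = 106.8 - 2.5q → q* = 16.0816.
The welfare-loss triangle has base |q_m − q*| and height MEC(q_m) (the vertical gap between SMC and demand is zero at q* and MEC at q_m).
DWL = ½ × 3.6501 × 17.8854 = 32.6417.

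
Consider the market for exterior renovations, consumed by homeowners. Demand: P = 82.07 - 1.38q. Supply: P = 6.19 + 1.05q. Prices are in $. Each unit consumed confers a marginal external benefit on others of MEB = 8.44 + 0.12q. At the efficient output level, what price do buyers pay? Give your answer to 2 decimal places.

P = $31.70

Social marginal benefit = demand + MEB = 90.51 - 1.26q.
Set SMB = MC: 90.51 - 1.26q = 6.19 + 1.05q → q* = 36.5022.
Consumer price on the demand curve at q*: 82.07 − 1.38×36.5022 = 31.6970.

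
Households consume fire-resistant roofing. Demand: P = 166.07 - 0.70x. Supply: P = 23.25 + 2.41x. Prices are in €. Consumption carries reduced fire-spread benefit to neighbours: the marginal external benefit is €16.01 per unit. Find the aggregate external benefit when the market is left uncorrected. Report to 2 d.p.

€735.22

Market equilibrium (private): 23.25 + 2.41x = 166.07 - 0.70x → x_m = 45.9228.
Total external benefit = MEB × x_m = 16.01 × 45.9228 = 735.2240.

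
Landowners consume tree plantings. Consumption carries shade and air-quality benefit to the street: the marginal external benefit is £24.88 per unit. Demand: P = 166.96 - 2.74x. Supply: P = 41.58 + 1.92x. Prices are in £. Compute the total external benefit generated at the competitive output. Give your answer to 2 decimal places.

Market equilibrium (private): 41.58 + 1.92x = 166.96 - 2.74x → x_m = 26.9056.
Total external benefit = MEB × x_m = 24.88 × 26.9056 = 669.4113.

£669.41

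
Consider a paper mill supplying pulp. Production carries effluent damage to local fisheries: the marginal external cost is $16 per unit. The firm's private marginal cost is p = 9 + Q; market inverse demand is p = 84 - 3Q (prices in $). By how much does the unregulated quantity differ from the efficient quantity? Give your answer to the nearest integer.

Market equilibrium (private): 9 + Q = 84 - 3Q → Q_m = 18.7500.
Social marginal cost = private MC + MEC = 25 + Q.
Set SMC = demand: 25 + Q = 84 - 3Q → Q* = 14.7500.
Gap = |18.7500 − 14.7500| = 4.0000.

4 units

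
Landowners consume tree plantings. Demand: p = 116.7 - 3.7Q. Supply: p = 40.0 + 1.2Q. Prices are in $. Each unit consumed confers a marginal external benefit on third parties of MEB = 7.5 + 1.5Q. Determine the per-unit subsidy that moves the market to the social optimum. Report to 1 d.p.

Social marginal benefit = demand + MEB = 124.2 - 2.2Q.
Set SMB = MC: 124.2 - 2.2Q = 40.0 + 1.2Q → Q* = 24.7647.
The Pigouvian subsidy equals MEB at Q*: 7.5 + 1.5×24.7647 = 44.6471.

subsidy = $44.6 per unit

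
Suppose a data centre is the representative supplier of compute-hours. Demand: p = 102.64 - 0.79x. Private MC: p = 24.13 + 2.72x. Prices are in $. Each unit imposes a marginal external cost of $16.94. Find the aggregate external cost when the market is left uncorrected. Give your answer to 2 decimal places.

$378.91

Market equilibrium (private): 24.13 + 2.72x = 102.64 - 0.79x → x_m = 22.3675.
Total external cost = MEC × x_m = 16.94 × 22.3675 = 378.9055.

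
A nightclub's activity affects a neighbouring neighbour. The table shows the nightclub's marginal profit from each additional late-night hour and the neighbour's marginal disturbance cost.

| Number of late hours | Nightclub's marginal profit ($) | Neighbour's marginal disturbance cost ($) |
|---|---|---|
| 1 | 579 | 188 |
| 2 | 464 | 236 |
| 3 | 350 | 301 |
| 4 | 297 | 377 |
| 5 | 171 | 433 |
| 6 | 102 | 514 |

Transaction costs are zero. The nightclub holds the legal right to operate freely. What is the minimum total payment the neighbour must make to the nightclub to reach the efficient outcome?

Left alone the nightclub would choose level 6 (marginal profit stays positive).
Efficient level: k* = 3 (marginal profit ≥ marginal disturbance cost through 3).
The neighbour must at least cover the nightclub's forgone profit from cutting 6→3: 297 + 171 + 102 = 570.

$570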